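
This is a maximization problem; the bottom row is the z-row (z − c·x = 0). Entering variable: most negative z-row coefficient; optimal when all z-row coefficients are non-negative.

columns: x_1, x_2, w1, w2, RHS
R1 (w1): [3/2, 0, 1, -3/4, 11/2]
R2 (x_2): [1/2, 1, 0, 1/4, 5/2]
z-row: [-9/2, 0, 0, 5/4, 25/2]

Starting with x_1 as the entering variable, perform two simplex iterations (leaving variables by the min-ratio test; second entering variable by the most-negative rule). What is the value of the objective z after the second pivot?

91/3

Ratio test on column x_1 — row 1: (11/2)/(3/2) = 11/3; row 2: (5/2)/(1/2) = 5. Minimum is 11/3 at row 1 (w1 leaves); pivot element 3/2.
Pivot on row 1; the z-row RHS becomes 25/2 − (-9/2)·(11/3) = 29.
Next entering variable (most negative z-row entry -1): w2.
Ratio test on column w2 — row 1: entry -1/2 ≤ 0; row 2: (2/3)/(1/2) = 4/3. Minimum is 4/3 at row 2 (x_2 leaves); pivot element 1/2.
After the second pivot the z-row RHS is 29 − (-1)·(4/3) = 91/3.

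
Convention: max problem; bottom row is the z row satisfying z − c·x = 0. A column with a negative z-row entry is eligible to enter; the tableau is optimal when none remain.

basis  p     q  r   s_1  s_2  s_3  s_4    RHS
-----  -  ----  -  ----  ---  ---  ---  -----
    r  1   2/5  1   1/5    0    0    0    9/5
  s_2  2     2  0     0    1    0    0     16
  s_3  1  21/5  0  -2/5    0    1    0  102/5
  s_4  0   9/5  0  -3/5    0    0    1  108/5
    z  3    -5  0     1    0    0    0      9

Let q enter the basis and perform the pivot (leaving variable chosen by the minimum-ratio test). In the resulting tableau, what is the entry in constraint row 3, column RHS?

Ratio test on column q — row 1: (9/5)/(2/5) = 9/2; row 2: 16/2 = 8; row 3: (102/5)/(21/5) = 34/7; row 4: (108/5)/(9/5) = 12. Minimum is 9/2 at row 1 (r leaves); pivot element 2/5.
Divide row 1 by 2/5; eliminate column q from the other rows.
Row 3 update in column RHS: 102/5 − (21/5)·(9/2) = 3/2.

3/2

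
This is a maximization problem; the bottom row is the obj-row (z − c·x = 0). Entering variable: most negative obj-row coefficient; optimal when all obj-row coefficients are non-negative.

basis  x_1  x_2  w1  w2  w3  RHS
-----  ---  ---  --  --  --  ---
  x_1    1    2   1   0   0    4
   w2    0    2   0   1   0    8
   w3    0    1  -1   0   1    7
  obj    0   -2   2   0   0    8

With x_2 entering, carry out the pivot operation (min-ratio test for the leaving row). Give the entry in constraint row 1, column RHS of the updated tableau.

2

Ratio test on column x_2 — row 1: 4/2 = 2; row 2: 8/2 = 4; row 3: 7/1 = 7. Minimum is 2 at row 1 (x_1 leaves); pivot element 2.
Divide row 1 by 2; eliminate column x_2 from the other rows.
In the new row 1, the RHS entry is the old entry divided by the pivot: 4/2 = 2.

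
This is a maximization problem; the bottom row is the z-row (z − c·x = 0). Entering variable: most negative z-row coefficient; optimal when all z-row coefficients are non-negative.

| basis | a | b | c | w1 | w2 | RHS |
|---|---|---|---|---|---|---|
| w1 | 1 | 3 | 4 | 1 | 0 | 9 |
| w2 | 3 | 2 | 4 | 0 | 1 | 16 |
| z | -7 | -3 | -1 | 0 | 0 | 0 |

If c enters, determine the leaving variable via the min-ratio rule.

Column c entries and ratios — w1: 9/4 = 9/4; w2: 16/4 = 4.
Smallest ratio is 9/4 in the row of w1, so w1 leaves.

w1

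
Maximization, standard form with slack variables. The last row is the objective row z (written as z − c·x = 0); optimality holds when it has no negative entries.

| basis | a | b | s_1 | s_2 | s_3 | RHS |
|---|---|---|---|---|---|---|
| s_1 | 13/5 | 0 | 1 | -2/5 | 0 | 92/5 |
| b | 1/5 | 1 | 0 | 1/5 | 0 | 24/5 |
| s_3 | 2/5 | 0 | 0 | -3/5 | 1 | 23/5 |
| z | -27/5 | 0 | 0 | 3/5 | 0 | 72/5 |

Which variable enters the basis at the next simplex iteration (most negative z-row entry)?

a

Negative z-row entries: a: -27/5.
The most negative is -27/5 in column a, so a enters.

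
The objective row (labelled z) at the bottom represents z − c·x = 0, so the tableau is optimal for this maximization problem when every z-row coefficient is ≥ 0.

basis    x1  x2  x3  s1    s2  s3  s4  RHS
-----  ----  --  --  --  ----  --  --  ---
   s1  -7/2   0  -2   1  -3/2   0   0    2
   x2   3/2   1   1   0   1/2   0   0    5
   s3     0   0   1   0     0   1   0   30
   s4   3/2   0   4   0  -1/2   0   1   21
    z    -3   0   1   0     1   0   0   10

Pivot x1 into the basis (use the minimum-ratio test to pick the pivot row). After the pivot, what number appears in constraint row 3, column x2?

0

Ratio test on column x1 — row 1: entry -7/2 ≤ 0; row 2: 5/(3/2) = 10/3; row 3: entry 0 ≤ 0; row 4: 21/(3/2) = 14. Minimum is 10/3 at row 2 (x2 leaves); pivot element 3/2.
Divide row 2 by 3/2; eliminate column x1 from the other rows.
Row 3 update in column x2: 0 − 0·(2/3) = 0.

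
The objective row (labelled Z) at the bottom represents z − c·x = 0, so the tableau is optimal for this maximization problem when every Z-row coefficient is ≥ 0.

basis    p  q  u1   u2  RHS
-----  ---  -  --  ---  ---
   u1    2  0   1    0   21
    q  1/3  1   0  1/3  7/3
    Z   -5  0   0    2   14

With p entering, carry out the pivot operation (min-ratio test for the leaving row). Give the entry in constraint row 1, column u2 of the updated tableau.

-2

Ratio test on column p — row 1: 21/2 = 21/2; row 2: (7/3)/(1/3) = 7. Minimum is 7 at row 2 (q leaves); pivot element 1/3.
Divide row 2 by 1/3; eliminate column p from the other rows.
Row 1 update in column u2: 0 − 2·1 = -2.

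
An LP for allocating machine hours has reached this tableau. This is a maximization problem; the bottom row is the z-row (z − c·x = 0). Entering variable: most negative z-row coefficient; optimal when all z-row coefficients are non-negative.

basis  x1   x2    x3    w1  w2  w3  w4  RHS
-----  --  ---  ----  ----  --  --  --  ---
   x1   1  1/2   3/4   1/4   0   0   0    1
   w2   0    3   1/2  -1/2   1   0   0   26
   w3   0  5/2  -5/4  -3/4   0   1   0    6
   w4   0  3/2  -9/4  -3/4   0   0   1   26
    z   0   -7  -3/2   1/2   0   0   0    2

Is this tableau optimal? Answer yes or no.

The z-row has a negative entry -7 in column x2, so it is not optimal.

no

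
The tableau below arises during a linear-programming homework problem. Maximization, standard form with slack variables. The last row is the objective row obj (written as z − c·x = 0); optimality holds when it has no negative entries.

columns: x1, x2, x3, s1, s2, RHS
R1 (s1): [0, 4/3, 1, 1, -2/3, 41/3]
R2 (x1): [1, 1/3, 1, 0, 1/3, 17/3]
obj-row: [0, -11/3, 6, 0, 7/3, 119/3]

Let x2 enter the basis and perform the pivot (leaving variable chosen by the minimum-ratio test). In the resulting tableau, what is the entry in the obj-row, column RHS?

309/4

Ratio test on column x2 — row 1: (41/3)/(4/3) = 41/4; row 2: (17/3)/(1/3) = 17. Minimum is 41/4 at row 1 (s1 leaves); pivot element 4/3.
Divide row 1 by 4/3; eliminate column x2 from the other rows.
obj-row update in column RHS: 119/3 − (-11/3)·(41/4) = 309/4.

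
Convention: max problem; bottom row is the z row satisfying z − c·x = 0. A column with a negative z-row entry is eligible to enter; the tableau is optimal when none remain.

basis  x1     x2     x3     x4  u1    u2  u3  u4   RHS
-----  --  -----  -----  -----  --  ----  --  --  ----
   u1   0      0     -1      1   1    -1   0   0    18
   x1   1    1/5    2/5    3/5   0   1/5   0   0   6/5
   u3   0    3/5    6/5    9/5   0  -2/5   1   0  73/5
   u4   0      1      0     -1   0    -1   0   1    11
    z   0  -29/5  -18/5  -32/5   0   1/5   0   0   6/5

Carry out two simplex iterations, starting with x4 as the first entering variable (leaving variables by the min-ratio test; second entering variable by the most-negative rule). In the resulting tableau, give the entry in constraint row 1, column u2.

-1

Ratio test on column x4 — row 1: 18/1 = 18; row 2: (6/5)/(3/5) = 2; row 3: (73/5)/(9/5) = 73/9; row 4: entry -1 ≤ 0. Minimum is 2 at row 2 (x1 leaves); pivot element 3/5.
Divide row 2 by 3/5; eliminate column x4 from the other rows.
Second iteration: most negative z-row entry is -11/3 in column x2, so x2 enters.
Ratio test on column x2 — row 1: entry -1/3 ≤ 0; row 2: 2/(1/3) = 6; row 3: entry 0 ≤ 0; row 4: 13/(4/3) = 39/4. Minimum is 6 at row 2 (x4 leaves); pivot element 1/3.
Divide row 2 by 1/3; eliminate column x2 from the other rows.
After both pivots, the entry at constraint row 1, column u2 is -1.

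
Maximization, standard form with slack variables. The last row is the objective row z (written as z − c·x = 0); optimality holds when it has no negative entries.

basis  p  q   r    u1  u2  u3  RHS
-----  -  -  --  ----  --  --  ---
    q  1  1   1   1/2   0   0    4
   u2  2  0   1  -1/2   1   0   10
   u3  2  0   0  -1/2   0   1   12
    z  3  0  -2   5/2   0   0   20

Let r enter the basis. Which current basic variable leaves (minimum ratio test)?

Column r entries and ratios — q: 4/1 = 4; u2: 10/1 = 10; u3: 0 ≤ 0, skip.
Smallest ratio is 4 in the row of q, so q leaves.

q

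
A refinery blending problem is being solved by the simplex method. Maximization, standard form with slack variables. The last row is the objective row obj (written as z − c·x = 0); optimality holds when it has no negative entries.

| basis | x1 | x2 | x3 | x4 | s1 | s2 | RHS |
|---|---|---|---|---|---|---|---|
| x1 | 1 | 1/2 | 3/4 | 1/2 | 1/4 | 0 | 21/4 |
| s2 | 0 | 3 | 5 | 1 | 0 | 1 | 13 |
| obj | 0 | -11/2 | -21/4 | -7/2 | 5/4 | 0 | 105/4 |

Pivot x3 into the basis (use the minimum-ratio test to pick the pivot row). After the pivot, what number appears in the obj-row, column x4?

Ratio test on column x3 — row 1: (21/4)/(3/4) = 7; row 2: 13/5 = 13/5. Minimum is 13/5 at row 2 (s2 leaves); pivot element 5.
Divide row 2 by 5; eliminate column x3 from the other rows.
obj-row update in column x4: -7/2 − (-21/4)·(1/5) = -49/20.

-49/20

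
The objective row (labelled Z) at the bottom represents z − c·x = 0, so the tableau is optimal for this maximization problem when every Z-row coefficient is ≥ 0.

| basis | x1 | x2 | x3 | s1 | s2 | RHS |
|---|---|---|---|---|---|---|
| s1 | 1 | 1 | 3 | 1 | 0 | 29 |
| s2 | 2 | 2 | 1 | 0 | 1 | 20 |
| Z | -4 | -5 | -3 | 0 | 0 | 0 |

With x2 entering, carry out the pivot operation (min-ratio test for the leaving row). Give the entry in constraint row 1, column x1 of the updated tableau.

0

Ratio test on column x2 — row 1: 29/1 = 29; row 2: 20/2 = 10. Minimum is 10 at row 2 (s2 leaves); pivot element 2.
Divide row 2 by 2; eliminate column x2 from the other rows.
Row 1 update in column x1: 1 − 1·1 = 0.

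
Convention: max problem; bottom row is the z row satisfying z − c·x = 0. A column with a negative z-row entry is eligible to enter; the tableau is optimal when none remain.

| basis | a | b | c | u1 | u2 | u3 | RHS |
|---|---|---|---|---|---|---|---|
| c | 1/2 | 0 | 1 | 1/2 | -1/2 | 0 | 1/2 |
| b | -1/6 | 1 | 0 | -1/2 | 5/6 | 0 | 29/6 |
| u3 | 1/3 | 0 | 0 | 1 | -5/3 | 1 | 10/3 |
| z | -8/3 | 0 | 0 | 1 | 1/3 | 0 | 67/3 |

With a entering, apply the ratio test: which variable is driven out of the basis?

c

Column a entries and ratios — c: (1/2)/(1/2) = 1; b: -1/6 ≤ 0, skip; u3: (10/3)/(1/3) = 10.
Smallest ratio is 1 in the row of c, so c leaves.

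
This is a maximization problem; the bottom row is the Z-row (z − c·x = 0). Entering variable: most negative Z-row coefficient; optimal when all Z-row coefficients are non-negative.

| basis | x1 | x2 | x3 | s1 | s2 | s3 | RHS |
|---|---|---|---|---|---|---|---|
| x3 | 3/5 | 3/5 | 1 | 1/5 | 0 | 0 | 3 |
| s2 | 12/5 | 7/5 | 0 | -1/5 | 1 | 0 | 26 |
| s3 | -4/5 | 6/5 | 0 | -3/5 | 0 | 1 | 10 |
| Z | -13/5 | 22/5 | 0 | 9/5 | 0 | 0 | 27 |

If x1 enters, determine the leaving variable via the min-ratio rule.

x3

Column x1 entries and ratios — x3: 3/(3/5) = 5; s2: 26/(12/5) = 65/6; s3: -4/5 ≤ 0, skip.
Smallest ratio is 5 in the row of x3, so x3 leaves.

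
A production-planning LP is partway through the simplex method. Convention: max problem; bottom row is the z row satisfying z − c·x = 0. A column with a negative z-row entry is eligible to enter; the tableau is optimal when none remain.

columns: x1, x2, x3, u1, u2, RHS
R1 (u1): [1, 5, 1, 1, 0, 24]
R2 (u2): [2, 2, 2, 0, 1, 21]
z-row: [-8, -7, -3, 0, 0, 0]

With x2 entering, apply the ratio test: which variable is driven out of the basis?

u1

Column x2 entries and ratios — u1: 24/5 = 24/5; u2: 21/2 = 21/2.
Smallest ratio is 24/5 in the row of u1, so u1 leaves.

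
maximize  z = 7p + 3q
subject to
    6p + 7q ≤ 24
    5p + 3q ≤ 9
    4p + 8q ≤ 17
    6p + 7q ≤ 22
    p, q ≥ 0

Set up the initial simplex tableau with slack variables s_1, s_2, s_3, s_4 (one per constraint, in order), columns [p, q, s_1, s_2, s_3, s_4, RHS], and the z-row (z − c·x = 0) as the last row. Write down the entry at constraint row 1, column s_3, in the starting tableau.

0

Slack s_3 belongs to constraint 3; its column is the unit vector e_3, so the entry in row 1 is 0.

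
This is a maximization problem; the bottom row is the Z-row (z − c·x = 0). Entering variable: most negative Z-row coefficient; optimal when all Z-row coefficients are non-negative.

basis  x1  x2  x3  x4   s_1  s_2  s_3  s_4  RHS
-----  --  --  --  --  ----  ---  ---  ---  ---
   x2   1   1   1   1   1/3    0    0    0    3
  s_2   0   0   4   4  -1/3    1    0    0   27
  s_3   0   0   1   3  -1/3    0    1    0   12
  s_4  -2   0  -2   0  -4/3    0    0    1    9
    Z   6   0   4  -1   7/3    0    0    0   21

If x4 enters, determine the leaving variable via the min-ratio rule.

x2

Column x4 entries and ratios — x2: 3/1 = 3; s_2: 27/4 = 27/4; s_3: 12/3 = 4; s_4: 0 ≤ 0, skip.
Smallest ratio is 3 in the row of x2, so x2 leaves.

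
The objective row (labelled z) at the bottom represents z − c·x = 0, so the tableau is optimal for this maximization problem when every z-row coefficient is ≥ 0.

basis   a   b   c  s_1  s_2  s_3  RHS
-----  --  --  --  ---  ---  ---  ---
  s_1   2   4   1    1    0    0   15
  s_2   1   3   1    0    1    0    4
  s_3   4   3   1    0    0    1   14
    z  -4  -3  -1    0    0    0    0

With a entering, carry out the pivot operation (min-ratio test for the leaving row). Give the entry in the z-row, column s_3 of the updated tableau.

1

Ratio test on column a — row 1: 15/2 = 15/2; row 2: 4/1 = 4; row 3: 14/4 = 7/2. Minimum is 7/2 at row 3 (s_3 leaves); pivot element 4.
Divide row 3 by 4; eliminate column a from the other rows.
z-row update in column s_3: 0 − (-4)·(1/4) = 1.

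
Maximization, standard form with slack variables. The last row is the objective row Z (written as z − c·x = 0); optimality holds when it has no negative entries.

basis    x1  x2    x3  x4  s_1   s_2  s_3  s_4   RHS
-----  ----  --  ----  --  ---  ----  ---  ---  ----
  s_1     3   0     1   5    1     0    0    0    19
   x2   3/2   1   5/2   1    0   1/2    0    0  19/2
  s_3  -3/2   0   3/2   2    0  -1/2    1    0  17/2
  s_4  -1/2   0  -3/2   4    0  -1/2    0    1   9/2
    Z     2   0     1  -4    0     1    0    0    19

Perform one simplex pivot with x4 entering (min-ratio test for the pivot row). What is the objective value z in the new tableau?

Ratio test on column x4 — row 1: 19/5 = 19/5; row 2: (19/2)/1 = 19/2; row 3: (17/2)/2 = 17/4; row 4: (9/2)/4 = 9/8. Minimum is 9/8 at row 4 (s_4 leaves); pivot element 4.
Pivot on row 4; the Z-row RHS becomes 19 − (-4)·(9/8) = 47/2.

47/2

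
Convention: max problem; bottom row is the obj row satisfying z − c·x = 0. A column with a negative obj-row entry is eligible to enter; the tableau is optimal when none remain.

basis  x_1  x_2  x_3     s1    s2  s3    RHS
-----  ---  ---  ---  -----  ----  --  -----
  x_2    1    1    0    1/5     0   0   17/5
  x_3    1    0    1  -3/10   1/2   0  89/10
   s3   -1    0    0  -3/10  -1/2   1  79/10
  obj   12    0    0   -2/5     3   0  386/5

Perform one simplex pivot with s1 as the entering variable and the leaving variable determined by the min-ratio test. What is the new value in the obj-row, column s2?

3

Ratio test on column s1 — row 1: (17/5)/(1/5) = 17; row 2: entry -3/10 ≤ 0; row 3: entry -3/10 ≤ 0. Minimum is 17 at row 1 (x_2 leaves); pivot element 1/5.
Divide row 1 by 1/5; eliminate column s1 from the other rows.
obj-row update in column s2: 3 − (-2/5)·0 = 3.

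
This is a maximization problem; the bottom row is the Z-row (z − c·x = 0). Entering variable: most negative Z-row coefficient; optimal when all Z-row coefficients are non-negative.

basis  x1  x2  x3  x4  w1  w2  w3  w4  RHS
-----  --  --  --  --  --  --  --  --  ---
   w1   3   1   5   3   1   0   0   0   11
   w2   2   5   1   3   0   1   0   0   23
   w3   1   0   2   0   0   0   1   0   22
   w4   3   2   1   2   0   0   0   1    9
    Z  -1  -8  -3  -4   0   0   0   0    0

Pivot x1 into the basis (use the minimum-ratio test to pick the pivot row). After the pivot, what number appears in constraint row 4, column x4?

Ratio test on column x1 — row 1: 11/3 = 11/3; row 2: 23/2 = 23/2; row 3: 22/1 = 22; row 4: 9/3 = 3. Minimum is 3 at row 4 (w4 leaves); pivot element 3.
Divide row 4 by 3; eliminate column x1 from the other rows.
In the new row 4, the x4 entry is the old entry divided by the pivot: 2/3 = 2/3.

2/3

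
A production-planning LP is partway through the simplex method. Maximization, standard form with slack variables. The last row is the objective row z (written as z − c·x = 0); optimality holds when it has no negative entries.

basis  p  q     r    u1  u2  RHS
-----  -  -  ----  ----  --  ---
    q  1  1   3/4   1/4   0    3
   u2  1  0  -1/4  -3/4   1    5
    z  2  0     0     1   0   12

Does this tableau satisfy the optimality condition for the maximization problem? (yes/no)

Every z-row coefficient is ≥ 0, so the tableau is optimal.

yes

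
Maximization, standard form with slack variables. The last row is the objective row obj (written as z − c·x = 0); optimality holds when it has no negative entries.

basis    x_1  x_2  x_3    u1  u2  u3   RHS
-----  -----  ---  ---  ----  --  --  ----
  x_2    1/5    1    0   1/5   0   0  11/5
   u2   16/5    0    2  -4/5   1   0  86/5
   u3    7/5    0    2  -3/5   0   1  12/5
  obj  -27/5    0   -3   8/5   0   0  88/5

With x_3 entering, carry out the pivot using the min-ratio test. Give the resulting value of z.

106/5

Ratio test on column x_3 — row 1: entry 0 ≤ 0; row 2: (86/5)/2 = 43/5; row 3: (12/5)/2 = 6/5. Minimum is 6/5 at row 3 (u3 leaves); pivot element 2.
Pivot on row 3; the obj-row RHS becomes 88/5 − (-3)·(6/5) = 106/5.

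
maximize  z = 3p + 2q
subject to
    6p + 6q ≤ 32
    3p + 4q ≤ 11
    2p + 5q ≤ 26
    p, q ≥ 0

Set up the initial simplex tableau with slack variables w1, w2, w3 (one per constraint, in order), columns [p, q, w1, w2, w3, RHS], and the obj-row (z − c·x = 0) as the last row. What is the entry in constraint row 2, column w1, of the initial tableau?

Slack w1 belongs to constraint 1; its column is the unit vector e_1, so the entry in row 2 is 0.

0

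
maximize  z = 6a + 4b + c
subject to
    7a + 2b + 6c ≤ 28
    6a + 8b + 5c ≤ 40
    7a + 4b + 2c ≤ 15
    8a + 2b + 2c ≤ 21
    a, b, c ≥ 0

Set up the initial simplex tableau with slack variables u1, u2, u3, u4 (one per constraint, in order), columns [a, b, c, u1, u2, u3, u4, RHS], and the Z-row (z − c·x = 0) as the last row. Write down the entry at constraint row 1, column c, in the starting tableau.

Constraint 1 has coefficient 6 on c.

6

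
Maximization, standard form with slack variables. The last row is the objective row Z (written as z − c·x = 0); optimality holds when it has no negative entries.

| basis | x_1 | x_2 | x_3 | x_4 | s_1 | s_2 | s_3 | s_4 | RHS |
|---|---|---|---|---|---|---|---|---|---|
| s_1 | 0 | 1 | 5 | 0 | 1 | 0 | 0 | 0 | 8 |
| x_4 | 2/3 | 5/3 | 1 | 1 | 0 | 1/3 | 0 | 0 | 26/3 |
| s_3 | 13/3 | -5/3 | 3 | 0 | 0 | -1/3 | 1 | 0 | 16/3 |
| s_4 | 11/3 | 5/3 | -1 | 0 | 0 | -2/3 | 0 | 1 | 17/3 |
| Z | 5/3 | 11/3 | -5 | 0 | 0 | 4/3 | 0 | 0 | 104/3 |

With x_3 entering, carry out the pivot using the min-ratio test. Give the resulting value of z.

128/3

Ratio test on column x_3 — row 1: 8/5 = 8/5; row 2: (26/3)/1 = 26/3; row 3: (16/3)/3 = 16/9; row 4: entry -1 ≤ 0. Minimum is 8/5 at row 1 (s_1 leaves); pivot element 5.
Pivot on row 1; the Z-row RHS becomes 104/3 − (-5)·(8/5) = 128/3.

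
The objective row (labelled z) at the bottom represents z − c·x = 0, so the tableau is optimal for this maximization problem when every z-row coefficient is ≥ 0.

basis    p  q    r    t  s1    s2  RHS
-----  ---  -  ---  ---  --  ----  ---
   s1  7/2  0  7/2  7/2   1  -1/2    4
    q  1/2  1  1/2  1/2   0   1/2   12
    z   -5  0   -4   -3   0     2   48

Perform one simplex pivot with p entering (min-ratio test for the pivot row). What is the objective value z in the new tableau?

376/7

Ratio test on column p — row 1: 4/(7/2) = 8/7; row 2: 12/(1/2) = 24. Minimum is 8/7 at row 1 (s1 leaves); pivot element 7/2.
Pivot on row 1; the z-row RHS becomes 48 − (-5)·(8/7) = 376/7.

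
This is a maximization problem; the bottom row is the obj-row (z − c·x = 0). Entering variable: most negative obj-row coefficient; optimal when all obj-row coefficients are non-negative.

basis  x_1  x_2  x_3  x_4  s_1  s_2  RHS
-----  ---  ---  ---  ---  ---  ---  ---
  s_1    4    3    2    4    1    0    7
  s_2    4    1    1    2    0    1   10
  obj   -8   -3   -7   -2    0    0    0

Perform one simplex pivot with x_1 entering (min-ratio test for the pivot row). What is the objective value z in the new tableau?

14

Ratio test on column x_1 — row 1: 7/4 = 7/4; row 2: 10/4 = 5/2. Minimum is 7/4 at row 1 (s_1 leaves); pivot element 4.
Pivot on row 1; the obj-row RHS becomes 0 − (-8)·(7/4) = 14.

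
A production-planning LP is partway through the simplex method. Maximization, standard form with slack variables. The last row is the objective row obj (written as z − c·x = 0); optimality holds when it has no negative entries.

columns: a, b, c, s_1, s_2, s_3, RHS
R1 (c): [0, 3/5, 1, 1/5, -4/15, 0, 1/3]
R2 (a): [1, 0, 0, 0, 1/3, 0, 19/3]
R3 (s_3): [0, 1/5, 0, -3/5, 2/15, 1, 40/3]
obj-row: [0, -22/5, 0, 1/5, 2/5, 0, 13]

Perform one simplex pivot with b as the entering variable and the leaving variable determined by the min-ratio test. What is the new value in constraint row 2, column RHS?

19/3

Ratio test on column b — row 1: (1/3)/(3/5) = 5/9; row 2: entry 0 ≤ 0; row 3: (40/3)/(1/5) = 200/3. Minimum is 5/9 at row 1 (c leaves); pivot element 3/5.
Divide row 1 by 3/5; eliminate column b from the other rows.
Row 2 update in column RHS: 19/3 − 0·(5/9) = 19/3.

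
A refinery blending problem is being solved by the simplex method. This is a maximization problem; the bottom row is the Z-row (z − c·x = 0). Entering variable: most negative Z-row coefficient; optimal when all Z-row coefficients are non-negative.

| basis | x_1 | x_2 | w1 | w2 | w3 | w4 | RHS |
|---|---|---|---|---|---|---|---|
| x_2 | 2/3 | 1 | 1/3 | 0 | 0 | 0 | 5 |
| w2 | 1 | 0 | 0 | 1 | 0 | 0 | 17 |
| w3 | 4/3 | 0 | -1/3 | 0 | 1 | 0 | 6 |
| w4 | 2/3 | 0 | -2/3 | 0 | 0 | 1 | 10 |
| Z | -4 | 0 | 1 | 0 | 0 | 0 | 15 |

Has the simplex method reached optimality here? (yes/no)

The Z-row has a negative entry -4 in column x_1, so it is not optimal.

no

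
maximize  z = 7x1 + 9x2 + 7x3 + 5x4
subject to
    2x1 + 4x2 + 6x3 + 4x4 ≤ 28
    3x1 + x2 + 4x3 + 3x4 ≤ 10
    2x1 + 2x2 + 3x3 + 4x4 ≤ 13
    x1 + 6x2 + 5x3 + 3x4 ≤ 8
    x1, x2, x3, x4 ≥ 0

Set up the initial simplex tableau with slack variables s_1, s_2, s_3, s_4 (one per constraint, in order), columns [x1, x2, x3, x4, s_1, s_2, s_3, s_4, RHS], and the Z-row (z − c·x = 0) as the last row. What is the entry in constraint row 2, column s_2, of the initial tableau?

Slack s_2 belongs to constraint 2; its column is the unit vector e_2, so the entry in row 2 is 1.

1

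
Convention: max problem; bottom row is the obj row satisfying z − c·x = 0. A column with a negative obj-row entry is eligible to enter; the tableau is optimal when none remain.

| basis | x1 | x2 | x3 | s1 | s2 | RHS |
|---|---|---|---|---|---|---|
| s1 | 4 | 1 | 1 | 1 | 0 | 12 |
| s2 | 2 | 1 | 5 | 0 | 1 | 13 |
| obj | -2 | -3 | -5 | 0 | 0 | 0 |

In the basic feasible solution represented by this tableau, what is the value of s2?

13

s2 is basic (row 2); its value is the RHS of that row, 13.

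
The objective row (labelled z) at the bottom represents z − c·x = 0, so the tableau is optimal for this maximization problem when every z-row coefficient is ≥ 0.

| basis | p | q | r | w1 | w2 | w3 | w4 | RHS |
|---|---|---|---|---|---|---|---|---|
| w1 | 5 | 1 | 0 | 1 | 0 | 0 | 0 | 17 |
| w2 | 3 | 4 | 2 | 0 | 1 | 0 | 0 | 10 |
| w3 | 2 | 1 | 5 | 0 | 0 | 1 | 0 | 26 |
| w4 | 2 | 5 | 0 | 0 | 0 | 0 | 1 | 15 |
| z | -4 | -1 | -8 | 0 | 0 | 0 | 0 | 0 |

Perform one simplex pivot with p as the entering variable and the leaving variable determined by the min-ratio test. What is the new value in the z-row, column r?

Ratio test on column p — row 1: 17/5 = 17/5; row 2: 10/3 = 10/3; row 3: 26/2 = 13; row 4: 15/2 = 15/2. Minimum is 10/3 at row 2 (w2 leaves); pivot element 3.
Divide row 2 by 3; eliminate column p from the other rows.
z-row update in column r: -8 − (-4)·(2/3) = -16/3.

-16/3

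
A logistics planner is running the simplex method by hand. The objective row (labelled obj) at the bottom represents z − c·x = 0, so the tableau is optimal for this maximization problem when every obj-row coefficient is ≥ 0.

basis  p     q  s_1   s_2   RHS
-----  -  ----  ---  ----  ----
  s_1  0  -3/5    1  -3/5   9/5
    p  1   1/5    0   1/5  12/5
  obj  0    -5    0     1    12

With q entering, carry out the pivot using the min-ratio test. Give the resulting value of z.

72

Ratio test on column q — row 1: entry -3/5 ≤ 0; row 2: (12/5)/(1/5) = 12. Minimum is 12 at row 2 (p leaves); pivot element 1/5.
Pivot on row 2; the obj-row RHS becomes 12 − (-5)·12 = 72.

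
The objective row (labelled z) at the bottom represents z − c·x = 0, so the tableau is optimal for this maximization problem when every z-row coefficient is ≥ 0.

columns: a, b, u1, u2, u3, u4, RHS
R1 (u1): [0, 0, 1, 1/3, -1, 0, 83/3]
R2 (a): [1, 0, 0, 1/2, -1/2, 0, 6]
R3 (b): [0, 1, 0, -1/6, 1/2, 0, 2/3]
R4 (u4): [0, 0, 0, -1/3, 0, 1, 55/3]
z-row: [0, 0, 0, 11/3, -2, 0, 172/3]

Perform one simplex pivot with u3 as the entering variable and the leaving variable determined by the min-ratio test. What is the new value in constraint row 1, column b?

Ratio test on column u3 — row 1: entry -1 ≤ 0; row 2: entry -1/2 ≤ 0; row 3: (2/3)/(1/2) = 4/3; row 4: entry 0 ≤ 0. Minimum is 4/3 at row 3 (b leaves); pivot element 1/2.
Divide row 3 by 1/2; eliminate column u3 from the other rows.
Row 1 update in column b: 0 − (-1)·2 = 2.

2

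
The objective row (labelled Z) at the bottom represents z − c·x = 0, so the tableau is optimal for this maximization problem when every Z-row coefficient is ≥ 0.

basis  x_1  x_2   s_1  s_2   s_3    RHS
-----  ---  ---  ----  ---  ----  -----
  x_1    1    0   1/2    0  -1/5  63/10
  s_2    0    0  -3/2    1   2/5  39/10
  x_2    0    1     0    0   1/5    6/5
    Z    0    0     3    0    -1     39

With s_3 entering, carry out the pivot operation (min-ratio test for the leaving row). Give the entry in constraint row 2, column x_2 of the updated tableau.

-2

Ratio test on column s_3 — row 1: entry -1/5 ≤ 0; row 2: (39/10)/(2/5) = 39/4; row 3: (6/5)/(1/5) = 6. Minimum is 6 at row 3 (x_2 leaves); pivot element 1/5.
Divide row 3 by 1/5; eliminate column s_3 from the other rows.
Row 2 update in column x_2: 0 − (2/5)·5 = -2.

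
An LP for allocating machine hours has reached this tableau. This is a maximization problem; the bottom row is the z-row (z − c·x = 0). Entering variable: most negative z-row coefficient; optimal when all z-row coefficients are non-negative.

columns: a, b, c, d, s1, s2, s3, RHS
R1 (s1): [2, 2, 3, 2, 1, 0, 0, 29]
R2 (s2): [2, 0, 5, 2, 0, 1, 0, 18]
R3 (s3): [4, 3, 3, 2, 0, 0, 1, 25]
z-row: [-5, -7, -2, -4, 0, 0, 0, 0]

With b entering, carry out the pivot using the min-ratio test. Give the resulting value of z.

Ratio test on column b — row 1: 29/2 = 29/2; row 2: entry 0 ≤ 0; row 3: 25/3 = 25/3. Minimum is 25/3 at row 3 (s3 leaves); pivot element 3.
Pivot on row 3; the z-row RHS becomes 0 − (-7)·(25/3) = 175/3.

175/3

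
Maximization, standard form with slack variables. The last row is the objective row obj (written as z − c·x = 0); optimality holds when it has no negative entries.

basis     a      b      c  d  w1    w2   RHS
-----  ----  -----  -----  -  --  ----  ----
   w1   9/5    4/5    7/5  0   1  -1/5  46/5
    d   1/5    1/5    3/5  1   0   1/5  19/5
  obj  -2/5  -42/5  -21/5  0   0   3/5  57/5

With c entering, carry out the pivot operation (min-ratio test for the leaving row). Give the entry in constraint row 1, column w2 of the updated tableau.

-2/3

Ratio test on column c — row 1: (46/5)/(7/5) = 46/7; row 2: (19/5)/(3/5) = 19/3. Minimum is 19/3 at row 2 (d leaves); pivot element 3/5.
Divide row 2 by 3/5; eliminate column c from the other rows.
Row 1 update in column w2: -1/5 − (7/5)·(1/3) = -2/3.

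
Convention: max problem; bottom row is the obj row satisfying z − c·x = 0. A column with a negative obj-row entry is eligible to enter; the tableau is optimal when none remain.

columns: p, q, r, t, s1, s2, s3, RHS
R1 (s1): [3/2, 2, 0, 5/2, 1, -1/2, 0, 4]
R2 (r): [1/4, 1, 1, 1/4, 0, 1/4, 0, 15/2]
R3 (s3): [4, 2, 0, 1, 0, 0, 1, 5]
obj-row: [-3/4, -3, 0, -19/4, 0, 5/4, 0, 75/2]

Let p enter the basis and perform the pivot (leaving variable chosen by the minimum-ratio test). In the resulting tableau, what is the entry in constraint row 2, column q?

7/8

Ratio test on column p — row 1: 4/(3/2) = 8/3; row 2: (15/2)/(1/4) = 30; row 3: 5/4 = 5/4. Minimum is 5/4 at row 3 (s3 leaves); pivot element 4.
Divide row 3 by 4; eliminate column p from the other rows.
Row 2 update in column q: 1 − (1/4)·(1/2) = 7/8.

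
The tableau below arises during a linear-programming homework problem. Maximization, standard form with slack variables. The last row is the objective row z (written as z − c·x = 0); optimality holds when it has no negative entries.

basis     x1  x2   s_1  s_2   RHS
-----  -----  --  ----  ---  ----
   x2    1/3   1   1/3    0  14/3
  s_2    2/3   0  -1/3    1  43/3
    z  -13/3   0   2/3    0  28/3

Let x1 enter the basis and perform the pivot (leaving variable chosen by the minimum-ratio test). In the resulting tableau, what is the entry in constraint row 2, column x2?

-2

Ratio test on column x1 — row 1: (14/3)/(1/3) = 14; row 2: (43/3)/(2/3) = 43/2. Minimum is 14 at row 1 (x2 leaves); pivot element 1/3.
Divide row 1 by 1/3; eliminate column x1 from the other rows.
Row 2 update in column x2: 0 − (2/3)·3 = -2.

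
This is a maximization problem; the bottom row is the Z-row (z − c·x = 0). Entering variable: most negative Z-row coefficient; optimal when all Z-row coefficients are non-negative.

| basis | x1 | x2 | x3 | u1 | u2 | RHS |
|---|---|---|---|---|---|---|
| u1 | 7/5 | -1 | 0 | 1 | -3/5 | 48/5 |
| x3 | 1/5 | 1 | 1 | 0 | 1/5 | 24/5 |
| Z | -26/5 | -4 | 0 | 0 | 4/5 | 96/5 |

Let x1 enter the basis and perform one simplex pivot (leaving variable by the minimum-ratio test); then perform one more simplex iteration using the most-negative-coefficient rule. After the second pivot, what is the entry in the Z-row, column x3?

27/4

Ratio test on column x1 — row 1: (48/5)/(7/5) = 48/7; row 2: (24/5)/(1/5) = 24. Minimum is 48/7 at row 1 (u1 leaves); pivot element 7/5.
Divide row 1 by 7/5; eliminate column x1 from the other rows.
Second iteration: most negative Z-row entry is -54/7 in column x2, so x2 enters.
Ratio test on column x2 — row 1: entry -5/7 ≤ 0; row 2: (24/7)/(8/7) = 3. Minimum is 3 at row 2 (x3 leaves); pivot element 8/7.
Divide row 2 by 8/7; eliminate column x2 from the other rows.
After both pivots, the entry at the Z-row, column x3 is 27/4.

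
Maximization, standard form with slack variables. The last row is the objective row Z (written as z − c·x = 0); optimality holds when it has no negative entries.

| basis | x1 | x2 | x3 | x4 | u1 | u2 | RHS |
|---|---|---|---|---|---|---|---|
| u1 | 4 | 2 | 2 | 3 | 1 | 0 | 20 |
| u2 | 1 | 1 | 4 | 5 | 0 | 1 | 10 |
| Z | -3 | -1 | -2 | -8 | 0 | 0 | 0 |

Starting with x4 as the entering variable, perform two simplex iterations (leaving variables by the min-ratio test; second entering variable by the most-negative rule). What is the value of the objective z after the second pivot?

Ratio test on column x4 — row 1: 20/3 = 20/3; row 2: 10/5 = 2. Minimum is 2 at row 2 (u2 leaves); pivot element 5.
Pivot on row 2; the Z-row RHS becomes 0 − (-8)·2 = 16.
Next entering variable (most negative Z-row entry -7/5): x1.
Ratio test on column x1 — row 1: 14/(17/5) = 70/17; row 2: 2/(1/5) = 10. Minimum is 70/17 at row 1 (u1 leaves); pivot element 17/5.
After the second pivot the Z-row RHS is 16 − (-7/5)·(70/17) = 370/17.

370/17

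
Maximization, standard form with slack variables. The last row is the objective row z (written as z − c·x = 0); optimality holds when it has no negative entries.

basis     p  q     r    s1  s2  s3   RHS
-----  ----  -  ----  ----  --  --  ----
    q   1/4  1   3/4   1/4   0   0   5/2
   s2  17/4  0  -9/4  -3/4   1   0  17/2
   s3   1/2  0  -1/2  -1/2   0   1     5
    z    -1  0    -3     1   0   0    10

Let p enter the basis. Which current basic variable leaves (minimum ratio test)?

Column p entries and ratios — q: (5/2)/(1/4) = 10; s2: (17/2)/(17/4) = 2; s3: 5/(1/2) = 10.
Smallest ratio is 2 in the row of s2, so s2 leaves.

s2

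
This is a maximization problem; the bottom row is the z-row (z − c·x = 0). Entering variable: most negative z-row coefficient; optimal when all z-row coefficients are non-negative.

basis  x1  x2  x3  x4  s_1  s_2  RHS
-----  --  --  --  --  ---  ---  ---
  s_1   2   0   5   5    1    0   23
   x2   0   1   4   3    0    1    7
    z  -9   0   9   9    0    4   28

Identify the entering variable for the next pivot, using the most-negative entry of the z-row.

Negative z-row entries: x1: -9.
The most negative is -9 in column x1, so x1 enters.

x1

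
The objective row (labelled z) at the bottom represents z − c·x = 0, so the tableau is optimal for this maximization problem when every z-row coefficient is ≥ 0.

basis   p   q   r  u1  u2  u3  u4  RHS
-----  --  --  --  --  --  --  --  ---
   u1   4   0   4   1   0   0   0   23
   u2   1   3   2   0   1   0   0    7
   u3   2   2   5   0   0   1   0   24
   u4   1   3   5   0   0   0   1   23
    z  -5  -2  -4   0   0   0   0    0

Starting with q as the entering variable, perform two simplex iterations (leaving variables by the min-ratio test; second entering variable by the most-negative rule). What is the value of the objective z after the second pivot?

355/12

Ratio test on column q — row 1: entry 0 ≤ 0; row 2: 7/3 = 7/3; row 3: 24/2 = 12; row 4: 23/3 = 23/3. Minimum is 7/3 at row 2 (u2 leaves); pivot element 3.
Pivot on row 2; the z-row RHS becomes 0 − (-2)·(7/3) = 14/3.
Next entering variable (most negative z-row entry -13/3): p.
Ratio test on column p — row 1: 23/4 = 23/4; row 2: (7/3)/(1/3) = 7; row 3: (58/3)/(4/3) = 29/2; row 4: entry 0 ≤ 0. Minimum is 23/4 at row 1 (u1 leaves); pivot element 4.
After the second pivot the z-row RHS is 14/3 − (-13/3)·(23/4) = 355/12.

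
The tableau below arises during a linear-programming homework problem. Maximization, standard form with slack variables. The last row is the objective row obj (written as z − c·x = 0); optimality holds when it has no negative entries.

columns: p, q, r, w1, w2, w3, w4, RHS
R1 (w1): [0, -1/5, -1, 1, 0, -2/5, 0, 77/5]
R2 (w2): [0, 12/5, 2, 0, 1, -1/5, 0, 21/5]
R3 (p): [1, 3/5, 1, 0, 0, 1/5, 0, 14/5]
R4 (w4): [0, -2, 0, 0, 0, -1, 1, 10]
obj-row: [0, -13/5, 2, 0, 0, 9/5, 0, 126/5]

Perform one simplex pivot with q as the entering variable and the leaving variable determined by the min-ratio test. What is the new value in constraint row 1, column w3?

-5/12

Ratio test on column q — row 1: entry -1/5 ≤ 0; row 2: (21/5)/(12/5) = 7/4; row 3: (14/5)/(3/5) = 14/3; row 4: entry -2 ≤ 0. Minimum is 7/4 at row 2 (w2 leaves); pivot element 12/5.
Divide row 2 by 12/5; eliminate column q from the other rows.
Row 1 update in column w3: -2/5 − (-1/5)·(-1/12) = -5/12.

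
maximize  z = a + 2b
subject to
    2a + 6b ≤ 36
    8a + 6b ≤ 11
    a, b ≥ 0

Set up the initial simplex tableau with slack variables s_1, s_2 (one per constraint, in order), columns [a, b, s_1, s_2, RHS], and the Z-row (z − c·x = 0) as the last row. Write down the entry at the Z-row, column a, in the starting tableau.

The Z-row carries the negated objective coefficients: the a entry is -1.

-1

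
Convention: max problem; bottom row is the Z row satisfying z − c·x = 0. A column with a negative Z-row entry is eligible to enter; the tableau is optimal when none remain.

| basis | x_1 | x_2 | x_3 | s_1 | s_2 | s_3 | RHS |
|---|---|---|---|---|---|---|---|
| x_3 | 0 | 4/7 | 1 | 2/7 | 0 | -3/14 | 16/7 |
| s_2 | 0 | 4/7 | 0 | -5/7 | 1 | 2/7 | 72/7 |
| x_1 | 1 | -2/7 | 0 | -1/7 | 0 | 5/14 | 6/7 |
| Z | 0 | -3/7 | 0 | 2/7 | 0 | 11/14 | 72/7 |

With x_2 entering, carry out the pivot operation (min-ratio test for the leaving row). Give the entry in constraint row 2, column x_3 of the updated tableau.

Ratio test on column x_2 — row 1: (16/7)/(4/7) = 4; row 2: (72/7)/(4/7) = 18; row 3: entry -2/7 ≤ 0. Minimum is 4 at row 1 (x_3 leaves); pivot element 4/7.
Divide row 1 by 4/7; eliminate column x_2 from the other rows.
Row 2 update in column x_3: 0 − (4/7)·(7/4) = -1.

-1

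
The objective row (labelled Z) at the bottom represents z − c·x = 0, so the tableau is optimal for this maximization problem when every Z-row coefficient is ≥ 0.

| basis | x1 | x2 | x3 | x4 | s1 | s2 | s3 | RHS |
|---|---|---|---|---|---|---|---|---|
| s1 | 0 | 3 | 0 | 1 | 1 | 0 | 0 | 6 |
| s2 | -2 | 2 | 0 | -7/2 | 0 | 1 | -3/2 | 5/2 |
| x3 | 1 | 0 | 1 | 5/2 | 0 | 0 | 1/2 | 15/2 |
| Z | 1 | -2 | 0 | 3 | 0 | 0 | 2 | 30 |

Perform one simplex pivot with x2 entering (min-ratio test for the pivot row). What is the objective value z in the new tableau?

65/2

Ratio test on column x2 — row 1: 6/3 = 2; row 2: (5/2)/2 = 5/4; row 3: entry 0 ≤ 0. Minimum is 5/4 at row 2 (s2 leaves); pivot element 2.
Pivot on row 2; the Z-row RHS becomes 30 − (-2)·(5/4) = 65/2.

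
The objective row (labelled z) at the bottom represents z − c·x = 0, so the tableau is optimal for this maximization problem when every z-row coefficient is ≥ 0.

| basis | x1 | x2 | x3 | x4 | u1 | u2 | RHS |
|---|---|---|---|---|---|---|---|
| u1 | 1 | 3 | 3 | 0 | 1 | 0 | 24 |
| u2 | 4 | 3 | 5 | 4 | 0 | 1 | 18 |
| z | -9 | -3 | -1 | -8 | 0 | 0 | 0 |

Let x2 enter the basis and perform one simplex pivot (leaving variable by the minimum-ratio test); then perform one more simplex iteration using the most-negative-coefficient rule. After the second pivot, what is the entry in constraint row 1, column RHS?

Ratio test on column x2 — row 1: 24/3 = 8; row 2: 18/3 = 6. Minimum is 6 at row 2 (u2 leaves); pivot element 3.
Divide row 2 by 3; eliminate column x2 from the other rows.
Second iteration: most negative z-row entry is -5 in column x1, so x1 enters.
Ratio test on column x1 — row 1: entry -3 ≤ 0; row 2: 6/(4/3) = 9/2. Minimum is 9/2 at row 2 (x2 leaves); pivot element 4/3.
Divide row 2 by 4/3; eliminate column x1 from the other rows.
After both pivots, the entry at constraint row 1, column RHS is 39/2.

39/2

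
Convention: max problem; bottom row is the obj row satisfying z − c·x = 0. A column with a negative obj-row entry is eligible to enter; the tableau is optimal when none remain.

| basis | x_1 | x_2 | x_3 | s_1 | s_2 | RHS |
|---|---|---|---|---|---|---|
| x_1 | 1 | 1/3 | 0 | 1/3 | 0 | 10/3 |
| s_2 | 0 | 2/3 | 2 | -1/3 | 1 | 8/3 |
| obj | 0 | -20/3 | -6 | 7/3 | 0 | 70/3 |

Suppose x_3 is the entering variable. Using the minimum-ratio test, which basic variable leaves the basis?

Column x_3 entries and ratios — x_1: 0 ≤ 0, skip; s_2: (8/3)/2 = 4/3.
Smallest ratio is 4/3 in the row of s_2, so s_2 leaves.

s_2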